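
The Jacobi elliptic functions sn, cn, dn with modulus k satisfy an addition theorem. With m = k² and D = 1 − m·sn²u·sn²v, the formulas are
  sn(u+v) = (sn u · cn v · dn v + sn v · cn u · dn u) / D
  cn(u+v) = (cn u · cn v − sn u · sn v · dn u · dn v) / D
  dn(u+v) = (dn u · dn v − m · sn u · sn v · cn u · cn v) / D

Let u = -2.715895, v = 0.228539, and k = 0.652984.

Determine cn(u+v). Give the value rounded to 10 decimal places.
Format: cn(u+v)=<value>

cn(u+v)=-0.5144381538

sn u = -0.7419063140144978, cn u = -0.6705035579513515, dn u = 0.8748173162238836
sn v = 0.2257379175173883, cn v = 0.9741880683907562, dn v = 0.9890764795409521
m = k² = 0.426388104256
D = 1 − m·sn²u·sn²v = 0.9880405214908098
cn(u+v) = (cn u·cn v − sn u·sn v·dn u·dn v)/D = -0.5082857417179317/0.9880405214908098 = -0.5144381537621577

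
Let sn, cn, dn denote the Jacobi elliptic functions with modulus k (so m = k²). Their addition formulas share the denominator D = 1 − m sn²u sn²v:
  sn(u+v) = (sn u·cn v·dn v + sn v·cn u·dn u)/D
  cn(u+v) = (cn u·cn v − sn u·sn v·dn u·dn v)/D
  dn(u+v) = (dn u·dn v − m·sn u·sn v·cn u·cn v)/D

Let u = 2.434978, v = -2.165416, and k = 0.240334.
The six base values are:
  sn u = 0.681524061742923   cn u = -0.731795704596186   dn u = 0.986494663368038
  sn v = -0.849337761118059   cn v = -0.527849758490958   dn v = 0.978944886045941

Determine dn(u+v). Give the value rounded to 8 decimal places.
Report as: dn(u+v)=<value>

dn(u+v)=0.99795245

m = k² = 0.057760431556
D = 1 − m·sn²u·sn²v = 0.9806467599912165
dn(u+v) = (dn u·dn v − m·sn u·sn v·cn u·cn v)/D = 0.9786388412441407/0.9806467599912165 = 0.9979524546156724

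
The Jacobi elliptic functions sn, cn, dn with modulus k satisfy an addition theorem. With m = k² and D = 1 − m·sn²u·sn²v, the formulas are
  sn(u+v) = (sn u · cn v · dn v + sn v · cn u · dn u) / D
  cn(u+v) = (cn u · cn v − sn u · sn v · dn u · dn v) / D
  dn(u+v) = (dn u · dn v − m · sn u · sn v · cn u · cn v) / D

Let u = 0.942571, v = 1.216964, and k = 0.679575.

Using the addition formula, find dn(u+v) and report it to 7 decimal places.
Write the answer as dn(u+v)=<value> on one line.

sn u = 0.7764626207057511, cn u = 0.6301633110922572, dn u = 0.8494528151962753
sn v = 0.897481964018249, cn v = 0.4410511583274058, dn v = 0.7924735315896562
m = k² = 0.461822180625
D = 1 − m·sn²u·sn²v = 0.7757319774407755
dn(u+v) = (dn u·dn v − m·sn u·sn v·cn u·cn v)/D = 0.5837224134498845/0.7757319774407755 = 0.7524795037786743

dn(u+v)=0.7524795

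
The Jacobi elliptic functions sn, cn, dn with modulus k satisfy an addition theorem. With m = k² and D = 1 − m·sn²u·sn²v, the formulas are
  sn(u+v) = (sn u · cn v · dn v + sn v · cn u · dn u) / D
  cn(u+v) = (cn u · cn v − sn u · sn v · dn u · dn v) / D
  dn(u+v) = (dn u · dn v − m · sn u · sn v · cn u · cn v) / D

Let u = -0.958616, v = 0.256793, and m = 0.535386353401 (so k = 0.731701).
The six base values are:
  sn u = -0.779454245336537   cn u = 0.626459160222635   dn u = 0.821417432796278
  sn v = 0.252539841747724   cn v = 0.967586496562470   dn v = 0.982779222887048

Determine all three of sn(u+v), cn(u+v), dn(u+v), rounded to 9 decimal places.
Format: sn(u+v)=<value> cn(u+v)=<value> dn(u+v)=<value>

sn(u+v)=-0.624197417 cn(u+v)=0.781266654 dn(u+v)=0.889607484

m = k² = 0.535386353401
D = 1 − m·sn²u·sn²v = 0.9792552426771965
sn(u+v) = (sn u·cn v·dn v + sn v·cn u·dn u)/D = -0.6112485929567927/0.9792552426771965 = -0.6241974168917325
cn(u+v) = (cn u·cn v − sn u·sn v·dn u·dn v)/D = 0.765059466916864/0.9792552426771965 = 0.7812666540597319
dn(u+v) = (dn u·dn v − m·sn u·sn v·cn u·cn v)/D = 0.8711527927996796/0.9792552426771965 = 0.8896074841713643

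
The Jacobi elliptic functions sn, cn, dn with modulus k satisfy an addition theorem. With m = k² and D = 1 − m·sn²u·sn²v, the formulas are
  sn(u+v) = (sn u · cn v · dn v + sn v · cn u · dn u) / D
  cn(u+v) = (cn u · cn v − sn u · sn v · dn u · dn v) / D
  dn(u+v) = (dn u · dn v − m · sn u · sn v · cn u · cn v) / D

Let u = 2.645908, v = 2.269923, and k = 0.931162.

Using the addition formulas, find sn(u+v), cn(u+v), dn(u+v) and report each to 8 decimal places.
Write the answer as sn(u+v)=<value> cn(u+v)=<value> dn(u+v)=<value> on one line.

sn(u+v)=-0.02592174 cn(u+v)=-0.99966398 dn(u+v)=0.99970865

sn u = 0.9972855600398829, cn u = -0.07363091562609553, dn u = 0.3709961188456301
sn v = 0.9979463488596164, cn v = 0.06405532606864716, dn v = 0.3694522451102226
m = k² = 0.867062670244
D = 1 − m·sn²u·sn²v = 0.1411764641177027
sn(u+v) = (sn u·cn v·dn v + sn v·cn u·dn u)/D = -0.003659539016619923/0.1411764641177027 = -0.02592173588912713
cn(u+v) = (cn u·cn v − sn u·sn v·dn u·dn v)/D = -0.1411290253454718/0.1411764641177027 = -0.9996639753479638
dn(u+v) = (dn u·dn v − m·sn u·sn v·cn u·cn v)/D = 0.1411353326481433/0.1411764641177027 = 0.9997086520772675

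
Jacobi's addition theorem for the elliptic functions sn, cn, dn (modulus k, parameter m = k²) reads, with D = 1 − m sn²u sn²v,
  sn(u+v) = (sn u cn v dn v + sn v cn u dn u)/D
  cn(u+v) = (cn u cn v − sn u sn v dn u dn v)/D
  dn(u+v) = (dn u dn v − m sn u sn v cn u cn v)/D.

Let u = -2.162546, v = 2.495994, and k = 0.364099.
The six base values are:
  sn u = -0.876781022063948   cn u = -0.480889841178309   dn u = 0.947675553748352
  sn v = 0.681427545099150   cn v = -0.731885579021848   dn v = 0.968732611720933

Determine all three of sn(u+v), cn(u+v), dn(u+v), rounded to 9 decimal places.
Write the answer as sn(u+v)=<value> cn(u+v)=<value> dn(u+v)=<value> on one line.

m = k² = 0.132568081801
D = 1 − m·sn²u·sn²v = 0.952678268835529
sn(u+v) = (sn u·cn v·dn v + sn v·cn u·dn u)/D = 0.3110936938119027/0.952678268835529 = 0.3265464364923077
cn(u+v) = (cn u·cn v − sn u·sn v·dn u·dn v)/D = 0.9004535510407666/0.952678268835529 = 0.9451811597858768
dn(u+v) = (dn u·dn v − m·sn u·sn v·cn u·cn v)/D = 0.9459207364069594/0.952678268835529 = 0.9929068053196706

sn(u+v)=0.326546436 cn(u+v)=0.945181160 dn(u+v)=0.992906805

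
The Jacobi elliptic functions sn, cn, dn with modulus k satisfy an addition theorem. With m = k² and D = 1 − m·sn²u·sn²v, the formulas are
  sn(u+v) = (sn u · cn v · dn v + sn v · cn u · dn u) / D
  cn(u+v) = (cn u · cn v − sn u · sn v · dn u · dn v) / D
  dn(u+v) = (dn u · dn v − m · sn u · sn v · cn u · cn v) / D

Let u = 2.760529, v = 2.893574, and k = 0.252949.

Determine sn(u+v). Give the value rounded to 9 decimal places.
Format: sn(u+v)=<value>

sn(u+v)=-0.666571975

sn u = 0.4190279392849337, cn u = -0.9079733399712912, dn u = 0.9943669081004641
sn v = 0.2954064150510794, cn v = -0.9553716815704082, dn v = 0.9972043469341483
m = k² = 0.063983196601
D = 1 − m·sn²u·sn²v = 0.9990196261008227
sn(u+v) = (sn u·cn v·dn v + sn v·cn u·dn u)/D = -0.6659184853203891/0.9990196261008227 = -0.6665719750866871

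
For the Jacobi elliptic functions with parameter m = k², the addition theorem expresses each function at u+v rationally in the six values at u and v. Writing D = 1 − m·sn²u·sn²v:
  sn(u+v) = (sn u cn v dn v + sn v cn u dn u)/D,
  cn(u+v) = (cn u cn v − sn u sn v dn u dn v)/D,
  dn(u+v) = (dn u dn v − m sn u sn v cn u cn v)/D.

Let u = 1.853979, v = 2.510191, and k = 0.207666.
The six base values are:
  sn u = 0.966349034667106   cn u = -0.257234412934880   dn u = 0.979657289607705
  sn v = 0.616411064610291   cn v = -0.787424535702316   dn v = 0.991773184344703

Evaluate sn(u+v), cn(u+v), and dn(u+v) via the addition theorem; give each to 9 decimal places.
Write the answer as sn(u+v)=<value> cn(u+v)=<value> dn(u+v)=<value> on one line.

sn(u+v)=-0.924144470 cn(u+v)=-0.382043189 dn(u+v)=0.981411867

m = k² = 0.043125167556
D = 1 − m·sn²u·sn²v = 0.9846983000655103
sn(u+v) = (sn u·cn v·dn v + sn v·cn u·dn u)/D = -0.9100034889593467/0.9846983000655103 = -0.9241444703406168
cn(u+v) = (cn u·cn v − sn u·sn v·dn u·dn v)/D = -0.376197278344384/0.9846983000655103 = -0.3820431885780205
dn(u+v) = (dn u·dn v − m·sn u·sn v·cn u·cn v)/D = 0.9663945969724254/0.9846983000655103 = 0.9814118668714395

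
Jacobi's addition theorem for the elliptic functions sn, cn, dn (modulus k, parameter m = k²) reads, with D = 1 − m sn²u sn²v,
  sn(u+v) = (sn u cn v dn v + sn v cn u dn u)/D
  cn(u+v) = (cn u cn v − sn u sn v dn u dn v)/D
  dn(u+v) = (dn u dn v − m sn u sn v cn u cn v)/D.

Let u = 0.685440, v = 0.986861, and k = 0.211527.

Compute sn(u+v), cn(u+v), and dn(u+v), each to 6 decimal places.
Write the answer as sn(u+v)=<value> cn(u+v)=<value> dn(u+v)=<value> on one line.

sn u = 0.6313212528214409, cn u = 0.7755214218420832, dn u = 0.9910432232128736
sn v = 0.8310376670123397, cn v = 0.5562161414474481, dn v = 0.9844282422678782
m = k² = 0.044743671729
D = 1 − m·sn²u·sn²v = 0.9876838815549216
sn(u+v) = (sn u·cn v·dn v + sn v·cn u·dn u)/D = 0.9843980141776843/0.9876838815549216 = 0.9966731588531501
cn(u+v) = (cn u·cn v − sn u·sn v·dn u·dn v)/D = -0.08049844449694773/0.9876838815549216 = -0.08150223568518517
dn(u+v) = (dn u·dn v − m·sn u·sn v·cn u·cn v)/D = 0.9654848868967155/0.9876838815549216 = 0.9775241906112125

sn(u+v)=0.996673 cn(u+v)=-0.081502 dn(u+v)=0.977524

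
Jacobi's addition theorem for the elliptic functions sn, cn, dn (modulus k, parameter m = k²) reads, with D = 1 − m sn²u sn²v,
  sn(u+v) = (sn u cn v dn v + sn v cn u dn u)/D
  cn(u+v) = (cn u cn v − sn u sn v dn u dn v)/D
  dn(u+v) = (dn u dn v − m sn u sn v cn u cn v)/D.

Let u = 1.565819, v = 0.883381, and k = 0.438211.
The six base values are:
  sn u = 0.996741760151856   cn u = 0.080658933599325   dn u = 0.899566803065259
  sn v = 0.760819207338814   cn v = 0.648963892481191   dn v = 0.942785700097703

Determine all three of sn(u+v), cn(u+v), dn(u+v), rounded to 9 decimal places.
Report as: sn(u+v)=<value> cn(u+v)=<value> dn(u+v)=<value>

m = k² = 0.192028880521
D = 1 − m·sn²u·sn²v = 0.8895680363784899
sn(u+v) = (sn u·cn v·dn v + sn v·cn u·dn u)/D = 0.6650439715852433/0.8895680363784899 = 0.7476032685399715
cn(u+v) = (cn u·cn v − sn u·sn v·dn u·dn v)/D = -0.5908026804309612/0.8895680363784899 = -0.6641455810801961
dn(u+v) = (dn u·dn v − m·sn u·sn v·cn u·cn v)/D = 0.8404761085322954/0.8895680363784899 = 0.9448137457298353

sn(u+v)=0.747603269 cn(u+v)=-0.664145581 dn(u+v)=0.944813746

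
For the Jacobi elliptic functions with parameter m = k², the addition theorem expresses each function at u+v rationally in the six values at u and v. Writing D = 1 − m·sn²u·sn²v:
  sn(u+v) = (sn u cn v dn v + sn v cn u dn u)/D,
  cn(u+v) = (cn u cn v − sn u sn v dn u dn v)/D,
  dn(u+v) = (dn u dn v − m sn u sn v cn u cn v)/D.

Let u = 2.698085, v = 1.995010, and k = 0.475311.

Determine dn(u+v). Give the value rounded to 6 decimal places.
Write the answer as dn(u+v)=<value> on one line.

sn u = 0.595912997234016, cn u = -0.8030490020712134, dn u = 0.9590478793965925
sn v = 0.9598136186690185, cn v = -0.2806382322804289, dn v = 0.8898721607335015
m = k² = 0.225920546721
D = 1 − m·sn²u·sn²v = 0.9260913513900544
dn(u+v) = (dn u·dn v − m·sn u·sn v·cn u·cn v)/D = 0.8243084659212113/0.9260913513900544 = 0.8900941194234586

dn(u+v)=0.890094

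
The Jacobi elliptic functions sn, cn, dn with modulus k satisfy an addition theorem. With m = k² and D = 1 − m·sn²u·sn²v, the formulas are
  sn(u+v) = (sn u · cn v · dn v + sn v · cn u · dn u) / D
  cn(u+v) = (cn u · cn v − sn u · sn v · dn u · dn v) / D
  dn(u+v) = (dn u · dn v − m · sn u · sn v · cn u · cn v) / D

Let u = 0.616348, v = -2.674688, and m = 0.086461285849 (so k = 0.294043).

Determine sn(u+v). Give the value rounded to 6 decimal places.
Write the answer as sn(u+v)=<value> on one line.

sn u = 0.5755076833191411, cn u = 0.8177963722349441, dn u = 0.9855776153535426
sn v = -0.510878954334763, cn v = -0.8596526589372124, dn v = 0.9886525361934069
m = k² = 0.086461285849
D = 1 − m·sn²u·sn²v = 0.9925258817141924
sn(u+v) = (sn u·cn v·dn v + sn v·cn u·dn u)/D = -0.9008920592457525/0.9925258817141924 = -0.9076761380668693

sn(u+v)=-0.907676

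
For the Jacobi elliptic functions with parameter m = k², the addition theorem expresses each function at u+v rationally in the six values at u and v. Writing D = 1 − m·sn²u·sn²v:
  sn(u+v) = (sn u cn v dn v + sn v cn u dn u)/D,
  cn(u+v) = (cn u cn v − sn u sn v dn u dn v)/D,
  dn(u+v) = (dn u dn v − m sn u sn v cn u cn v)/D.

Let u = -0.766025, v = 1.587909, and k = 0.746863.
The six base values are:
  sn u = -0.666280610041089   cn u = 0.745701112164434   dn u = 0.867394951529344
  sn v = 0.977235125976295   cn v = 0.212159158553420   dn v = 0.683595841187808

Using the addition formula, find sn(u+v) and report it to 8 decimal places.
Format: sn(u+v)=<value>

sn(u+v)=0.70130609

m = k² = 0.557804340769
D = 1 − m·sn²u·sn²v = 0.7635200216695413
sn(u+v) = (sn u·cn v·dn v + sn v·cn u·dn u)/D = 0.5354612417877789/0.7635200216695413 = 0.7013060909875284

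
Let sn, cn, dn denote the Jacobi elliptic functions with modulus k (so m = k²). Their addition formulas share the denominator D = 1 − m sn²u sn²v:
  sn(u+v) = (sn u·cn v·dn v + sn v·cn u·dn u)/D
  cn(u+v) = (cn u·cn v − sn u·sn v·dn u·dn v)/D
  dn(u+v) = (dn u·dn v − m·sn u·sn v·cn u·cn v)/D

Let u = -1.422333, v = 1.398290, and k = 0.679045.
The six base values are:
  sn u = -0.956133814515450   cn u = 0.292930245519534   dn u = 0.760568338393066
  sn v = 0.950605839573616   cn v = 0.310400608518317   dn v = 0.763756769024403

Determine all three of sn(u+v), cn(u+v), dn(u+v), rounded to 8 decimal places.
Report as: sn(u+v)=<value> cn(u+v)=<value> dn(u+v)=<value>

m = k² = 0.461102112025
D = 1 − m·sn²u·sn²v = 0.6190785555668645
sn(u+v) = (sn u·cn v·dn v + sn v·cn u·dn u)/D = -0.0148824107541884/0.6190785555668645 = -0.02403961600731137
cn(u+v) = (cn u·cn v − sn u·sn v·dn u·dn v)/D = 0.6188996459951314/0.6190785555668645 = 0.9997110066725389
dn(u+v) = (dn u·dn v − m·sn u·sn v·cn u·cn v)/D = 0.618996066410177/0.6190785555668645 = 0.9998667549441897

sn(u+v)=-0.02403962 cn(u+v)=0.99971101 dn(u+v)=0.99986675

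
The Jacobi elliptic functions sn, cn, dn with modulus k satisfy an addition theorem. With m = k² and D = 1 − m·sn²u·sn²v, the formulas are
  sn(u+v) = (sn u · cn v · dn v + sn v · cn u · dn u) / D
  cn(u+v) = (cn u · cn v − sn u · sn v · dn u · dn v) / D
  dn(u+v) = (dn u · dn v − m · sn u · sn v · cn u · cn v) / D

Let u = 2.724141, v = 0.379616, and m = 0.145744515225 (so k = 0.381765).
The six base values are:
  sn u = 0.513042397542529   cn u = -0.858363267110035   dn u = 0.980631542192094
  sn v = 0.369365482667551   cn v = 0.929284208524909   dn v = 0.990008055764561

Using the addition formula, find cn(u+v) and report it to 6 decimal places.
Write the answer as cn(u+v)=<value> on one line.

cn(u+v)=-0.986801

m = k² = 0.145744515225
D = 1 − m·sn²u·sn²v = 0.9947662695820522
cn(u+v) = (cn u·cn v − sn u·sn v·dn u·dn v)/D = -0.9816364551168772/0.9947662695820522 = -0.9868011060822444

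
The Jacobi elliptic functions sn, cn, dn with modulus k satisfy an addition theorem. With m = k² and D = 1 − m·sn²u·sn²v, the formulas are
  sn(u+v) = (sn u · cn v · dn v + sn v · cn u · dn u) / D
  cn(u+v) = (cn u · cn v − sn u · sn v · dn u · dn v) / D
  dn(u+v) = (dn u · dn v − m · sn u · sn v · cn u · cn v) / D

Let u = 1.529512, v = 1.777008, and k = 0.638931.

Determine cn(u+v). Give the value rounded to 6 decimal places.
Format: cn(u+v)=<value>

sn u = 0.980841994005238, cn u = 0.1948049865784465, dn u = 0.779268373287823
sn v = 0.9999883886185181, cn v = 0.004818986214916618, dn v = 0.7692702109649361
m = k² = 0.408232822761
D = 1 − m·sn²u·sn²v = 0.607268318080259
cn(u+v) = (cn u·cn v − sn u·sn v·dn u·dn v)/D = -0.5870377455721414/0.607268318080259 = -0.966685941114017

cn(u+v)=-0.966686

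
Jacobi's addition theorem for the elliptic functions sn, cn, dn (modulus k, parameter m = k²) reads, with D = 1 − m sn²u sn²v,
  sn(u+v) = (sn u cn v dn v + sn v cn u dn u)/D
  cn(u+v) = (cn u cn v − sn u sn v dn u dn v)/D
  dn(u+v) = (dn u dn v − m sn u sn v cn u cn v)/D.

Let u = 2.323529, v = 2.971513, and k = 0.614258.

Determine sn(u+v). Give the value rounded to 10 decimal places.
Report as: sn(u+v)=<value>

sn u = 0.8997904178838047, cn u = -0.4363223623474828, dn u = 0.8333779949885575
sn v = 0.5164960042261442, cn v = -0.8562895991534796, dn v = 0.9483379928242239
m = k² = 0.377312890564
D = 1 − m·sn²u·sn²v = 0.9185073758698096
sn(u+v) = (sn u·cn v·dn v + sn v·cn u·dn u)/D = -0.9184856010131235/0.9185073758698096 = -0.9999762932152118

sn(u+v)=-0.9999762932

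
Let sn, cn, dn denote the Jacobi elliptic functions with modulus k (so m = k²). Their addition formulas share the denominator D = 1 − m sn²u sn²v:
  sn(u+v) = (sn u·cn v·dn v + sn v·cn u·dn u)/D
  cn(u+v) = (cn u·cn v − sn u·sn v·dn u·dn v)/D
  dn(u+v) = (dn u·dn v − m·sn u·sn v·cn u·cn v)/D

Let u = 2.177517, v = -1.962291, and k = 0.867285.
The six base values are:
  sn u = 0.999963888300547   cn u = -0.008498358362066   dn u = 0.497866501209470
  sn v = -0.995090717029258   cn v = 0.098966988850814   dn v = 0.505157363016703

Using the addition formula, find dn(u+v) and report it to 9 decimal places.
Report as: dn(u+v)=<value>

m = k² = 0.752183271225
D = 1 − m·sn²u·sn²v = 0.2552377535845743
dn(u+v) = (dn u·dn v − m·sn u·sn v·cn u·cn v)/D = 0.2508714284146916/0.2552377535845743 = 0.982893106099855

dn(u+v)=0.982893106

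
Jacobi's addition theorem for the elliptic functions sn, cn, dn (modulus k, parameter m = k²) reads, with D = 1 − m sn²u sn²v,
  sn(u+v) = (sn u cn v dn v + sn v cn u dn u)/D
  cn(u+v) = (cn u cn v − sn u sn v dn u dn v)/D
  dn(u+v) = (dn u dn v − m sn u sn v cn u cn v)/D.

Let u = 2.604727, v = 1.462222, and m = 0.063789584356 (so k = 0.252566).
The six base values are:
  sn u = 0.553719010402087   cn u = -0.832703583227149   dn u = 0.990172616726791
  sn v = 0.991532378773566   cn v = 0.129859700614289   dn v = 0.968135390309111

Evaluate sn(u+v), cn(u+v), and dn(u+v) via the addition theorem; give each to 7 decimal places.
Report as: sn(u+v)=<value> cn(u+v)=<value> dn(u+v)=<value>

sn(u+v)=-0.7625873 cn(u+v)=-0.6468853 dn(u+v)=0.9812766

m = k² = 0.063789584356
D = 1 − m·sn²u·sn²v = 0.9807716312555907
sn(u+v) = (sn u·cn v·dn v + sn v·cn u·dn u)/D = -0.7479240253423523/0.9807716312555907 = -0.7625873358356163
cn(u+v) = (cn u·cn v − sn u·sn v·dn u·dn v)/D = -0.6344467235248714/0.9807716312555907 = -0.6468852720715915
dn(u+v) = (dn u·dn v − m·sn u·sn v·cn u·cn v)/D = 0.9624082890874392/0.9807716312555907 = 0.9812766381255924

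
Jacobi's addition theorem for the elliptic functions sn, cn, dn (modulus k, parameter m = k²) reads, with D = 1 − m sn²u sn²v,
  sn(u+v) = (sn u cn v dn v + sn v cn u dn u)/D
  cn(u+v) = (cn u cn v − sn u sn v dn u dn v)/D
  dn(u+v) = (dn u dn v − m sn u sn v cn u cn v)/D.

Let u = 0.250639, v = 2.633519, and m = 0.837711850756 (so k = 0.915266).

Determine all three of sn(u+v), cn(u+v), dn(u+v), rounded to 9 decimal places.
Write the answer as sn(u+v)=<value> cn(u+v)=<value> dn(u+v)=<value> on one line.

sn u = 0.2459246737037675, cn u = 0.9692889429183103, dn u = 0.9743387865306891
sn v = 0.9934678517460946, cn v = -0.1141123461637685, dn v = 0.4161688611083877
m = k² = 0.837711850756
D = 1 − m·sn²u·sn²v = 0.9499957977524075
sn(u+v) = (sn u·cn v·dn v + sn v·cn u·dn u)/D = 0.9265677843218616/0.9499957977524075 = 0.9753388241443024
cn(u+v) = (cn u·cn v − sn u·sn v·dn u·dn v)/D = -0.2096763143612298/0.9499957977524075 = -0.220712886159394
dn(u+v) = (dn u·dn v − m·sn u·sn v·cn u·cn v)/D = 0.4281273807015883/0.9499957977524075 = 0.4506623942068941

sn(u+v)=0.975338824 cn(u+v)=-0.220712886 dn(u+v)=0.450662394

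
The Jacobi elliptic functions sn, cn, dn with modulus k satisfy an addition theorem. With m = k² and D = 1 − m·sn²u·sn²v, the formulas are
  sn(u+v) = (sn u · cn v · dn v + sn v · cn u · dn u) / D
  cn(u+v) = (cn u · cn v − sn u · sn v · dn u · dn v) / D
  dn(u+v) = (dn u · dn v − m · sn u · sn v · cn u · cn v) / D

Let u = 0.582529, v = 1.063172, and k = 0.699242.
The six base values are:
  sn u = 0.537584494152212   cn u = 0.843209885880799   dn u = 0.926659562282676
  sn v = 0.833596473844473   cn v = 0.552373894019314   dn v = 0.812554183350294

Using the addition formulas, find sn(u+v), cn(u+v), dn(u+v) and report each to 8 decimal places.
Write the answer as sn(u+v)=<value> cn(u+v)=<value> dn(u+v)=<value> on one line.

m = k² = 0.488939374564
D = 1 − m·sn²u·sn²v = 0.9018115922030378
sn(u+v) = (sn u·cn v·dn v + sn v·cn u·dn u)/D = 0.8926320769521589/0.9018115922030378 = 0.9898210276622701
cn(u+v) = (cn u·cn v − sn u·sn v·dn u·dn v)/D = 0.1283437689482944/0.9018115922030378 = 0.1423177191976021
dn(u+v) = (dn u·dn v − m·sn u·sn v·cn u·cn v)/D = 0.6509079455395854/0.9018115922030378 = 0.7217781975384468

sn(u+v)=0.98982103 cn(u+v)=0.14231772 dn(u+v)=0.72177820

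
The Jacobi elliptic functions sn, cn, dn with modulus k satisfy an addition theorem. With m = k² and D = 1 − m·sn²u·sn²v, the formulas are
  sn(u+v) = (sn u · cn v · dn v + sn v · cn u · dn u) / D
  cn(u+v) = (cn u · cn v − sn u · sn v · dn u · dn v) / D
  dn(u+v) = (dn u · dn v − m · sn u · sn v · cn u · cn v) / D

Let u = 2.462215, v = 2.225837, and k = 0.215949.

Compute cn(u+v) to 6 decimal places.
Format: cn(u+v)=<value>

cn(u+v)=-0.078782

sn u = 0.6551751538570206, cn u = -0.7554770133951326, dn u = 0.9899404826024974
sn v = 0.8121146831997585, cn v = -0.5834978503228233, dn v = 0.9845016431204046
m = k² = 0.046633970601
D = 1 − m·sn²u·sn²v = 0.9867976282101127
cn(u+v) = (cn u·cn v − sn u·sn v·dn u·dn v)/D = -0.07774233694204597/0.9867976282101127 = -0.07878245216606133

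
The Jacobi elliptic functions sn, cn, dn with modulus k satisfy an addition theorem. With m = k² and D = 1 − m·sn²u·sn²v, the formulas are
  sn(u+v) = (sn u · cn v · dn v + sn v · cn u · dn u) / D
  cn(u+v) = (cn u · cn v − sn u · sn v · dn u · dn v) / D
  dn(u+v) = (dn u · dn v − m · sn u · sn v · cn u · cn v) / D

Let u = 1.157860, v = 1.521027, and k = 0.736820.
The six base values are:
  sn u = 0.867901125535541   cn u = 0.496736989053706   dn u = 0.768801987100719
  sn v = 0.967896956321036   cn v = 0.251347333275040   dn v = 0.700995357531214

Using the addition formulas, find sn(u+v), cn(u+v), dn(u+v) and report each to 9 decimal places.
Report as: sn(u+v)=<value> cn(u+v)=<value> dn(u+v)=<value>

m = k² = 0.5429037124
D = 1 − m·sn²u·sn²v = 0.6168916983630761
sn(u+v) = (sn u·cn v·dn v + sn v·cn u·dn u)/D = 0.5225508516772794/0.6168916983630761 = 0.8470706496194868
cn(u+v) = (cn u·cn v − sn u·sn v·dn u·dn v)/D = -0.3278657879691482/0.6168916983630761 = -0.5314803049532697
dn(u+v) = (dn u·dn v − m·sn u·sn v·cn u·cn v)/D = 0.4819859018344969/0.6168916983630761 = 0.781313645674675

sn(u+v)=0.847070650 cn(u+v)=-0.531480305 dn(u+v)=0.781313646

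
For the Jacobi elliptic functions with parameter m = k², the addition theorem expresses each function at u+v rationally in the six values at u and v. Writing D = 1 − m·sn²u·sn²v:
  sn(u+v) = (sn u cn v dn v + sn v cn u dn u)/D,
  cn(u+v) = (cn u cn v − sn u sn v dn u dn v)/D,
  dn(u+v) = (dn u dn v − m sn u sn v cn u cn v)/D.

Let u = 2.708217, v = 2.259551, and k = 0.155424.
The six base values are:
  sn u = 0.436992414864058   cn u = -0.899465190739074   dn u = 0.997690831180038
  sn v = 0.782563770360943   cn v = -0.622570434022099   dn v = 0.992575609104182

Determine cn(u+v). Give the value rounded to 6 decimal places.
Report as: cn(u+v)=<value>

m = k² = 0.024156619776
D = 1 − m·sn²u·sn²v = 0.9971749675754475
cn(u+v) = (cn u·cn v − sn u·sn v·dn u·dn v)/D = 0.2213287680757264/0.9971749675754475 = 0.2219558004086984

cn(u+v)=0.221956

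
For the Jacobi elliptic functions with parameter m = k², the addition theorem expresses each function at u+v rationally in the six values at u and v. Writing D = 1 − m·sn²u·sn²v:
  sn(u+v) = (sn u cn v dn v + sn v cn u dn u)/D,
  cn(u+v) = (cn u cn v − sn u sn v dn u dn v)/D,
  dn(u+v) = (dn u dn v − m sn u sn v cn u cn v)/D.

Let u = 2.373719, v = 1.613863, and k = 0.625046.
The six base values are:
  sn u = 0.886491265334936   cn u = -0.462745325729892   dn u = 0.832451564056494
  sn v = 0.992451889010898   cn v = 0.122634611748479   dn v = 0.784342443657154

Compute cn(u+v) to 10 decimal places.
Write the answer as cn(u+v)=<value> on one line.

m = k² = 0.390682502116
D = 1 − m·sn²u·sn²v = 0.6975930224955993
cn(u+v) = (cn u·cn v − sn u·sn v·dn u·dn v)/D = -0.6311938055067253/0.6975930224955993 = -0.9048166841587168

cn(u+v)=-0.9048166842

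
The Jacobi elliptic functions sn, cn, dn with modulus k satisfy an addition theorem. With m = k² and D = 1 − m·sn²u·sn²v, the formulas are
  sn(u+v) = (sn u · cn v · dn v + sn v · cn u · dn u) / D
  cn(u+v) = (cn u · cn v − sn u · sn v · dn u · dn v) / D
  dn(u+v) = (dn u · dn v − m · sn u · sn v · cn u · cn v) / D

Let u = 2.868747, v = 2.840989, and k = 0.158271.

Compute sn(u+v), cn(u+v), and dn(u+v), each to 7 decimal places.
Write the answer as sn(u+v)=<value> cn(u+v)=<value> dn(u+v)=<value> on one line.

sn(u+v)=-0.5748889 cn(u+v)=0.8182314 dn(u+v)=0.9958520

sn u = 0.2885372621181925, cn u = -0.9574686670431244, dn u = 0.9989567146337116
sn v = 0.3149700260480862, cn v = -0.9491016187380927, dn v = 0.9987566848770758
m = k² = 0.025049709441
D = 1 − m·sn²u·sn²v = 0.9997931073994694
sn(u+v) = (sn u·cn v·dn v + sn v·cn u·dn u)/D = -0.574770002555682/0.9997931073994694 = -0.5748889428240792
cn(u+v) = (cn u·cn v − sn u·sn v·dn u·dn v)/D = 0.8180621625314474/0.9997931073994694 = 0.8182314485636767
dn(u+v) = (dn u·dn v − m·sn u·sn v·cn u·cn v)/D = 0.9956459318798934/0.9997931073994694 = 0.9958519662829412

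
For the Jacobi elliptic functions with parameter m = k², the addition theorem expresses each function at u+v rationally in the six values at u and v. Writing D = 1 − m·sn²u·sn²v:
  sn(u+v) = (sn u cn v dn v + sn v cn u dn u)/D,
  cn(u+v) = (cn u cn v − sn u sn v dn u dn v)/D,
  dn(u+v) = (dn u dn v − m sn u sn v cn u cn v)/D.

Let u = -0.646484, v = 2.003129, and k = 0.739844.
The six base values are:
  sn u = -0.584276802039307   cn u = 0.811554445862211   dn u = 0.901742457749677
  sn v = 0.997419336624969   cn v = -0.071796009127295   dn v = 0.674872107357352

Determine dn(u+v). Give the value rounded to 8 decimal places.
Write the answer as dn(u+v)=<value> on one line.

dn(u+v)=0.72469295

m = k² = 0.547369144336
D = 1 − m·sn²u·sn²v = 0.8141026639532955
dn(u+v) = (dn u·dn v − m·sn u·sn v·cn u·cn v)/D = 0.589974457355681/0.8141026639532955 = 0.724692945347649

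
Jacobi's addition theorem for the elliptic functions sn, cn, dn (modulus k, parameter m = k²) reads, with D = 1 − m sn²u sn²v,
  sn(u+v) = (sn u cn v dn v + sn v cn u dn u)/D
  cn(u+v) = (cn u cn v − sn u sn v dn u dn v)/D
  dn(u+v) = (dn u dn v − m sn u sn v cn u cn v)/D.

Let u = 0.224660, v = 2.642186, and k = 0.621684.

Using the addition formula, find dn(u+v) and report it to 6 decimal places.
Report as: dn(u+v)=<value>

sn u = 0.2220706199902978, cn u = 0.9750305840008942, dn u = 0.9904241804908662
sn v = 0.7547971176287144, cn v = -0.6559583151537792, dn v = 0.88306786637008
m = k² = 0.386490995856
D = 1 − m·sn²u·sn²v = 0.9891411944372943
dn(u+v) = (dn u·dn v − m·sn u·sn v·cn u·cn v)/D = 0.9160456092236866/0.9891411944372943 = 0.9261019704520642

dn(u+v)=0.926102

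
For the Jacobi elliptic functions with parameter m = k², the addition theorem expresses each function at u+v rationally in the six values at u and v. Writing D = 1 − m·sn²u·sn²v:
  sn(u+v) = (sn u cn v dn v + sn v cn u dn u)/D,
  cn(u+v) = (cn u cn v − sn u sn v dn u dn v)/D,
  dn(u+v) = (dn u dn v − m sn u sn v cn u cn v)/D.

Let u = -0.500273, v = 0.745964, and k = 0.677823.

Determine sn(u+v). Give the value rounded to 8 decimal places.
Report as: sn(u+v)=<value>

sn(u+v)=0.24213958

sn u = -0.471680711522615, cn u = 0.8817694179191744, dn u = 0.9475134072987807
sn v = 0.6576845377299337, cn v = 0.7532934679332905, dn v = 0.895135727875027
m = k² = 0.459444019329
D = 1 − m·sn²u·sn²v = 0.9557855629498475
sn(u+v) = (sn u·cn v·dn v + sn v·cn u·dn u)/D = 0.2314335113053254/0.9557855629498475 = 0.2421395763617213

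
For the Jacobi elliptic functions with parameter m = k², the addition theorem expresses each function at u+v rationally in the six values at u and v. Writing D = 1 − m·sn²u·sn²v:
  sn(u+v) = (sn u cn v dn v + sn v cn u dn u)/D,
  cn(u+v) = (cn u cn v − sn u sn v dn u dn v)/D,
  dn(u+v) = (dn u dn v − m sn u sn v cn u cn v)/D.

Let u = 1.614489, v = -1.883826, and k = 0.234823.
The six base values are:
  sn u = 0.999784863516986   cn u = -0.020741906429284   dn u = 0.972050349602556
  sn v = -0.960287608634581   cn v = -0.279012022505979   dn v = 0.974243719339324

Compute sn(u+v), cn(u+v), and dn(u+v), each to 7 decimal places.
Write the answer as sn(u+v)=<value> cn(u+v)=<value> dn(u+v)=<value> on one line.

m = k² = 0.055141841329
D = 1 − m·sn²u·sn²v = 0.9491727013441203
sn(u+v) = (sn u·cn v·dn v + sn v·cn u·dn u)/D = -0.2524057418027729/0.9491727013441203 = -0.2659218300793332
cn(u+v) = (cn u·cn v − sn u·sn v·dn u·dn v)/D = 0.9149973543578619/0.9491727013441203 = 0.9639945955695282
dn(u+v) = (dn u·dn v − m·sn u·sn v·cn u·cn v)/D = 0.9473203282094602/0.9491727013441203 = 0.9980484340394146

sn(u+v)=-0.2659218 cn(u+v)=0.9639946 dn(u+v)=0.9980484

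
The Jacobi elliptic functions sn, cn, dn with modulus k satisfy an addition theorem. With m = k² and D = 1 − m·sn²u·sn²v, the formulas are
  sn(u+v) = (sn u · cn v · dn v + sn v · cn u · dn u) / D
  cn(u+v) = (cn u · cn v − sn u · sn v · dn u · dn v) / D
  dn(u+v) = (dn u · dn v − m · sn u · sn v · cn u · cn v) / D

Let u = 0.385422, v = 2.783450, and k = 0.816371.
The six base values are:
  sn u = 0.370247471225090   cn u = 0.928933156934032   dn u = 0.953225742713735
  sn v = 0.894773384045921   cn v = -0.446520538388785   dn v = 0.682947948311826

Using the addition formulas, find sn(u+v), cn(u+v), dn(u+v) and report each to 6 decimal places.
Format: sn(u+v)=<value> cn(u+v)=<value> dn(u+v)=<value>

sn(u+v)=0.733016 cn(u+v)=-0.680211 dn(u+v)=0.801188

m = k² = 0.666461609641
D = 1 − m·sn²u·sn²v = 0.9268548636467064
sn(u+v) = (sn u·cn v·dn v + sn v·cn u·dn u)/D = 0.6793995469558119/0.9268548636467064 = 0.7330161102923033
cn(u+v) = (cn u·cn v − sn u·sn v·dn u·dn v)/D = -0.630457130867589/0.9268548636467064 = -0.6802112775101144
dn(u+v) = (dn u·dn v − m·sn u·sn v·cn u·cn v)/D = 0.7425847379162214/0.9268548636467064 = 0.8011877231722398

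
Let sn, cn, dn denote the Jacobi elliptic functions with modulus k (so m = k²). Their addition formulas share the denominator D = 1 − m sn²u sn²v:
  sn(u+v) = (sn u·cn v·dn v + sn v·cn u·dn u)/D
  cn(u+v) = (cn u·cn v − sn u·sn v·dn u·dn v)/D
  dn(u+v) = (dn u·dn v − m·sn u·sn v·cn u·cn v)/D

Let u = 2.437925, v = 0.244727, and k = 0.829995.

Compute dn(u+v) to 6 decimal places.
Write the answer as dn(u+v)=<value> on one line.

sn u = 0.9770524849452583, cn u = -0.2129986893440799, dn u = 0.585117289848133
sn v = 0.2406810325708924, cn v = 0.9706042656822651, dn v = 0.9798440298730399
m = k² = 0.688891700025
D = 1 − m·sn²u·sn²v = 0.9619047812623499
dn(u+v) = (dn u·dn v − m·sn u·sn v·cn u·cn v)/D = 0.6068148161369426/0.9619047812623499 = 0.6308470733876515

dn(u+v)=0.630847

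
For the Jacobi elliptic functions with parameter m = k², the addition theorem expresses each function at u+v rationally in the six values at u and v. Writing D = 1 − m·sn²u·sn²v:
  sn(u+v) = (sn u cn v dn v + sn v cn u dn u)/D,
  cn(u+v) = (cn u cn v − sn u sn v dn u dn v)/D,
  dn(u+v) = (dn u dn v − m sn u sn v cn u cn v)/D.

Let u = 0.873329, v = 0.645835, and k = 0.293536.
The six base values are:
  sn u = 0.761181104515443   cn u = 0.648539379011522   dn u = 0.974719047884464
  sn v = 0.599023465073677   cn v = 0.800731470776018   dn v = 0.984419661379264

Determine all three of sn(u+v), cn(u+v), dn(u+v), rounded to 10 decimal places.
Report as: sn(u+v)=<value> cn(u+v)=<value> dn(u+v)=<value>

m = k² = 0.086163383296
D = 1 − m·sn²u·sn²v = 0.9820862540270254
sn(u+v) = (sn u·cn v·dn v + sn v·cn u·dn u)/D = 0.9786743242371347/0.9820862540270254 = 0.9965258348990222
cn(u+v) = (cn u·cn v − sn u·sn v·dn u·dn v)/D = 0.08179228220206855/0.9820862540270254 = 0.0832842144635269
dn(u+v) = (dn u·dn v − m·sn u·sn v·cn u·cn v)/D = 0.9391303562529737/0.9820862540270254 = 0.9562605651001509

sn(u+v)=0.9965258349 cn(u+v)=0.0832842145 dn(u+v)=0.9562605651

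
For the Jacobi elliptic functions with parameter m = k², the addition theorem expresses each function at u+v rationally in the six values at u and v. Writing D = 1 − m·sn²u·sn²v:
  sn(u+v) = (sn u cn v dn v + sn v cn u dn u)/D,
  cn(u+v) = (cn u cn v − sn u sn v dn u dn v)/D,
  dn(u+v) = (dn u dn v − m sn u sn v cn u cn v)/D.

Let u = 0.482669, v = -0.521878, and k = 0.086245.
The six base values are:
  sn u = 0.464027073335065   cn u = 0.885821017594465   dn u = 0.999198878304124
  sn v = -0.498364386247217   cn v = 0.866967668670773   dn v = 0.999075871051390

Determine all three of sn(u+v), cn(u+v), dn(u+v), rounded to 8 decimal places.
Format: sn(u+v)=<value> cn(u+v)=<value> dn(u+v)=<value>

m = k² = 0.007438200025
D = 1 − m·sn²u·sn²v = 0.999602214917995
sn(u+v) = (sn u·cn v·dn v + sn v·cn u·dn u)/D = -0.03918328709883301/0.999602214917995 = -0.03919887982846007
cn(u+v) = (cn u·cn v − sn u·sn v·dn u·dn v)/D = 0.9988339492033158/0.999602214917995 = 0.9992314285590671
dn(u+v) = (dn u·dn v − m·sn u·sn v·cn u·cn v)/D = 0.9995965025836212/0.999602214917995 = 0.9999942853924405

sn(u+v)=-0.03919888 cn(u+v)=0.99923143 dn(u+v)=0.99999429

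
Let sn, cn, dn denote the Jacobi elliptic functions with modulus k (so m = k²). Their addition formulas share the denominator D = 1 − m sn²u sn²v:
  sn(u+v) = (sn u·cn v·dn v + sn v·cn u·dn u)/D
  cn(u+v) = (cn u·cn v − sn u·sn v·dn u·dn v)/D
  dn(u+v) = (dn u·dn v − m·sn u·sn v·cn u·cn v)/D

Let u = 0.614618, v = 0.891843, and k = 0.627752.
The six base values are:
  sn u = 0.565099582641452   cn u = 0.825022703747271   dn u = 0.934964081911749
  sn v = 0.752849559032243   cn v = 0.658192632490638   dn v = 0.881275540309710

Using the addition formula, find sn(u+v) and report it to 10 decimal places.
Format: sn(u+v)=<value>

m = k² = 0.394072573504
D = 1 − m·sn²u·sn²v = 0.9286748680307435
sn(u+v) = (sn u·cn v·dn v + sn v·cn u·dn u)/D = 0.9085084868614147/0.9286748680307435 = 0.9782847777370226

sn(u+v)=0.9782847777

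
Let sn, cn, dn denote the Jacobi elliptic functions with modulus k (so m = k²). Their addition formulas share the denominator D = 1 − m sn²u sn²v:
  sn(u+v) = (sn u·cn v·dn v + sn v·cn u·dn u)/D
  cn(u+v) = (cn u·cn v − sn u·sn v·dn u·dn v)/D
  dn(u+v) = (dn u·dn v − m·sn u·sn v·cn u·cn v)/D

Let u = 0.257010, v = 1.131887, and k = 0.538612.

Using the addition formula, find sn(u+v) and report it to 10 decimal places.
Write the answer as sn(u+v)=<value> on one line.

sn(u+v)=0.9636927666

sn u = 0.2534070834935731, cn u = 0.9673597314522045, dn u = 0.9906417110314805
sn v = 0.8809196806696163, cn v = 0.4732657986892157, dn v = 0.8802695653820079
m = k² = 0.290102886544
D = 1 − m·sn²u·sn²v = 0.9855435327535036
sn(u+v) = (sn u·cn v·dn v + sn v·cn u·dn u)/D = 0.949761173686804/0.9855435327535036 = 0.9636927666028841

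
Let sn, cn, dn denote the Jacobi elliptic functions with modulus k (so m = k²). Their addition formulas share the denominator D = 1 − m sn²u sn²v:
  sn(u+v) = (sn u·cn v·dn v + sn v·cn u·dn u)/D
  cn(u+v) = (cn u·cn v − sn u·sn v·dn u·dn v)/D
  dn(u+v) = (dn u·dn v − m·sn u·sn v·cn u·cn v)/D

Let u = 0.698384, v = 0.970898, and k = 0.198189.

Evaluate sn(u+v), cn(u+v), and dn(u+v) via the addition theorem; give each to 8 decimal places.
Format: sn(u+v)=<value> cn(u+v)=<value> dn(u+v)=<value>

sn(u+v)=0.99671535 cn(u+v)=-0.08098469 dn(u+v)=0.98029523

sn u = 0.6414316632506934, cn u = 0.7671801753039824, dn u = 0.9918867428659903
sn v = 0.8225852836291343, cn v = 0.5686417599480156, dn v = 0.9866215493259598
m = k² = 0.039278879721
D = 1 − m·sn²u·sn²v = 0.989064925340163
sn(u+v) = (sn u·cn v·dn v + sn v·cn u·dn u)/D = 0.9858161889757868/0.989064925340163 = 0.9967153456955731
cn(u+v) = (cn u·cn v − sn u·sn v·dn u·dn v)/D = -0.08009911417361649/0.989064925340163 = -0.08098468778080316
dn(u+v) = (dn u·dn v − m·sn u·sn v·cn u·cn v)/D = 0.9695756252542043/0.989064925340163 = 0.9802952267473686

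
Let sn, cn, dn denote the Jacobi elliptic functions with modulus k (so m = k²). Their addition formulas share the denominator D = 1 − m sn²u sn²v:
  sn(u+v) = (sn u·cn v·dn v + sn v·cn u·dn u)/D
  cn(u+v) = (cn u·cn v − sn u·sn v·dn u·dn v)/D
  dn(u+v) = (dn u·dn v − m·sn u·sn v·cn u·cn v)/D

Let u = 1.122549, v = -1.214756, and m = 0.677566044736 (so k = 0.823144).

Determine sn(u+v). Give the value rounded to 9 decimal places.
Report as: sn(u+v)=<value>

sn u = 0.841112274207357, cn u = 0.5408605570548918, dn u = 0.7215555742043871
sn v = -0.8745885931788206, cn v = 0.4848657470697341, dn v = 0.6940649854871142
m = k² = 0.677566044736
D = 1 − m·sn²u·sn²v = 0.6333369112869222
sn(u+v) = (sn u·cn v·dn v + sn v·cn u·dn u)/D = -0.05825965960645326/0.6333369112869222 = -0.09198841654131815

sn(u+v)=-0.091988417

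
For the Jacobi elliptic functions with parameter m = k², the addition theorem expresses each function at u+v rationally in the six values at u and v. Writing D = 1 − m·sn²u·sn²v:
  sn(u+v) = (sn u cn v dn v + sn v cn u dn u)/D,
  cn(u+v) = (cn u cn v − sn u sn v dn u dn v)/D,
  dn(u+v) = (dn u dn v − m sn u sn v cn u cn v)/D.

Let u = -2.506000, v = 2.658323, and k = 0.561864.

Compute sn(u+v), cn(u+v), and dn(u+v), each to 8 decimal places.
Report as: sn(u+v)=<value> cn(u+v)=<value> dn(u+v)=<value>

sn(u+v)=0.15155175 cn(u+v)=0.98844932 dn(u+v)=0.99636802

sn u = -0.7857497008950935, cn u = -0.618544588161008, dn u = 0.8972688910234835
sn v = 0.6928431612206389, cn v = -0.721088312171118, dn v = 0.9211179378688673
m = k² = 0.315691154496
D = 1 − m·sn²u·sn²v = 0.9064377340579314
sn(u+v) = (sn u·cn v·dn v + sn v·cn u·dn u)/D = 0.1373722291822978/0.9064377340579314 = 0.1515517547656707
cn(u+v) = (cn u·cn v − sn u·sn v·dn u·dn v)/D = 0.8959677652536186/0.9064377340579314 = 0.9884493237528397
dn(u+v) = (dn u·dn v − m·sn u·sn v·cn u·cn v)/D = 0.9031455680635155/0.9064377340579314 = 0.9963680174923019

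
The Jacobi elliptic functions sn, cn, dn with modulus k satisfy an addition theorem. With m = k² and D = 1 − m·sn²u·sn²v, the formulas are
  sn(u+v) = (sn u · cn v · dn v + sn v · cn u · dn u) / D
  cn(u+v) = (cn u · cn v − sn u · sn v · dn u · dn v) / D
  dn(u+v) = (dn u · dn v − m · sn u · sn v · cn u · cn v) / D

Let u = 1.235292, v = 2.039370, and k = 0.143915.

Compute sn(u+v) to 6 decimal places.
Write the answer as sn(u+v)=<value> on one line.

sn(u+v)=-0.116341

sn u = 0.9426575182055376, cn u = 0.3337615966083823, dn u = 0.9907551012741684
sn v = 0.8978775994074672, cn v = -0.4402451776933893, dn v = 0.9916162031424801
m = k² = 0.020711527225
D = 1 − m·sn²u·sn²v = 0.9851627208107233
sn(u+v) = (sn u·cn v·dn v + sn v·cn u·dn u)/D = -0.114614570277484/0.9851627208107233 = -0.1163407504733471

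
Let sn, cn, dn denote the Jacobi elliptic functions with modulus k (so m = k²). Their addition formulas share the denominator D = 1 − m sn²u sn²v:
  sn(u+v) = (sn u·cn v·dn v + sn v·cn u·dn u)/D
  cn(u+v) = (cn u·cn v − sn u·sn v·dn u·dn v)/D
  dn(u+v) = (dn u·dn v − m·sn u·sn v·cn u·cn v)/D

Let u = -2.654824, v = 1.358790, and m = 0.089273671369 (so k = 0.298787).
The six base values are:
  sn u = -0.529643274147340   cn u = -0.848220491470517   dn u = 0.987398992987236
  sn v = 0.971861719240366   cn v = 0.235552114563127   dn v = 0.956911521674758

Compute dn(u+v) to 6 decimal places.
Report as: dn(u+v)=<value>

dn(u+v)=0.958340

m = k² = 0.089273671369
D = 1 − m·sn²u·sn²v = 0.9763462898519059
dn(u+v) = (dn u·dn v − m·sn u·sn v·cn u·cn v)/D = 0.9356721111037773/0.9763462898519059 = 0.9583404175640406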